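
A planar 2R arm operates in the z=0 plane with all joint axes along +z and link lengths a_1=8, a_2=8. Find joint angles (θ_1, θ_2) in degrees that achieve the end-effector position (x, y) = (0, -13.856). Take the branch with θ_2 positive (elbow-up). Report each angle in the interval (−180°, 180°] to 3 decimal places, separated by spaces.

-120.003 60.006

cos θ_2 = (191.9887−8²−8²)/(2·8·8) = 0.4999; θ_2 = 60.0058° (elbow-up)
β = atan2(-13.8560,0.0000) = -90.0000°; ψ = atan2(6.9286,11.9993) = 30.0029°
θ_1 = β − ψ = -120.0029°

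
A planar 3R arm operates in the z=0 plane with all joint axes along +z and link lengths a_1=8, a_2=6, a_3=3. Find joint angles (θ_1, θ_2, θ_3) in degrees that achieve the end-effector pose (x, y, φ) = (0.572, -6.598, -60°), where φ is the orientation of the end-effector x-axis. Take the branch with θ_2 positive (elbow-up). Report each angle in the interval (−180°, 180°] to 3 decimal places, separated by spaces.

-149.997 150.001 -60.004

wrist centre = target − a_3·(cos φ, sin φ) = (-0.9280, -3.9999)
cos θ_2 = (16.8606−8²−6²)/(2·8·6) = -0.8660; θ_2 = 150.0012° (elbow-up)
β = atan2(-3.9999,-0.9280) = -103.0618°; ψ = atan2(2.9999,2.8038) = 46.9353°
θ_1 = β − ψ = -149.9971°
θ_3 = φ − θ_1 − θ_2 = -60.0041° (wrapped to (-180°,180°])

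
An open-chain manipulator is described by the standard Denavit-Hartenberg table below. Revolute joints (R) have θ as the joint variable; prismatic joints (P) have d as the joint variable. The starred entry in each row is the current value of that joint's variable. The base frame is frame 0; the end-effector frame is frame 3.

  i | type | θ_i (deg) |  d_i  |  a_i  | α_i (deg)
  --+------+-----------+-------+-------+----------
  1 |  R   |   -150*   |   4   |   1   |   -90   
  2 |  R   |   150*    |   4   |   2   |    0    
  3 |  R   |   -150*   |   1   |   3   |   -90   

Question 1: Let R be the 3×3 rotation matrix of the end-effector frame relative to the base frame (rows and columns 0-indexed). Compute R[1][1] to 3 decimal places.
0.866

End-effector y-axis (col 1 of R) = (-0.5000,0.8660,-0.0000)
R[1][1] = 0.8660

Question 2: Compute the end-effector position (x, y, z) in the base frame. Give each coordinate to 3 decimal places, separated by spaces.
after link 1: o_1 = (-0.8660, -0.5000, 4.0000)
after link 2: o_2 = (2.6340, -3.0981, 3.0000)
after link 3: o_3 = (0.5359, -5.4641, 3.0000)

0.536 -5.464 3.000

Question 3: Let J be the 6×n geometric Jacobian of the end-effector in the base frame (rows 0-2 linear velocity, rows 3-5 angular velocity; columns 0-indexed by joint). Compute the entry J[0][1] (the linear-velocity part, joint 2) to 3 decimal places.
0.866

axis z_1 = (0.5000,-0.8660,0.0000); lever o_n−o_1 = (1.4019,-4.9641,-1.0000)
cross product → J_v[:, 1] = (0.8660,0.5000,-1.2679)
J_ω[:, 1] = z_1
entry J[0][1] = 0.8660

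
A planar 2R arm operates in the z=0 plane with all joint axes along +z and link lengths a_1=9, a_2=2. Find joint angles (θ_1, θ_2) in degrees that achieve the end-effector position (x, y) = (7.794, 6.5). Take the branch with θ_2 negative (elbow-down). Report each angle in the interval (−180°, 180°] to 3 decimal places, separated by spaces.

cos θ_2 = (102.9964−9²−2²)/(2·9·2) = 0.4999; θ_2 = -60.0065° (elbow-down)
β = atan2(6.5000,7.7940) = 39.8273°; ψ = atan2(-1.7322,9.9998) = -9.8273°
θ_1 = β − ψ = 49.6545°

49.655 -60.007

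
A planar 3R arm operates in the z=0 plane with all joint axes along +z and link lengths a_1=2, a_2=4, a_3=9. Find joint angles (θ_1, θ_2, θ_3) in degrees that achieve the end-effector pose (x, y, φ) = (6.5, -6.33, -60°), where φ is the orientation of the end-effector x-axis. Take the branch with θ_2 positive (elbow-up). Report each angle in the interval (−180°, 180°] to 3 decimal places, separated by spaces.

-89.994 149.997 -120.004

wrist centre = target − a_3·(cos φ, sin φ) = (2.0000, 1.4642)
cos θ_2 = (6.1440−2²−4²)/(2·2·4) = -0.8660; θ_2 = 149.9973° (elbow-up)
β = atan2(1.4642,2.0000) = 36.2084°; ψ = atan2(2.0002,-1.4640) = 126.2021°
θ_1 = β − ψ = -89.9937°
θ_3 = φ − θ_1 − θ_2 = -120.0036° (wrapped to (-180°,180°])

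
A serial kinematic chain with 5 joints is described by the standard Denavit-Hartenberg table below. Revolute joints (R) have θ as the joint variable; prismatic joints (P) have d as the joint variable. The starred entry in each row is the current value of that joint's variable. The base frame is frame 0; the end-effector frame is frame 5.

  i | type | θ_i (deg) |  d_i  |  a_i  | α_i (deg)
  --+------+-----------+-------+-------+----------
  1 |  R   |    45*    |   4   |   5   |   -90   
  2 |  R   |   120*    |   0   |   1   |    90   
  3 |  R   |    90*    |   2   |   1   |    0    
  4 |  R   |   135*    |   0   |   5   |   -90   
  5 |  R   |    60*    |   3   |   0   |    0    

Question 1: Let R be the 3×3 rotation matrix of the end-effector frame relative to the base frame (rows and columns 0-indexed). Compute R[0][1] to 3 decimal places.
-0.956

End-effector y-axis (col 1 of R) = (-0.9557,-0.0897,-0.2803)
R[0][1] = -0.9557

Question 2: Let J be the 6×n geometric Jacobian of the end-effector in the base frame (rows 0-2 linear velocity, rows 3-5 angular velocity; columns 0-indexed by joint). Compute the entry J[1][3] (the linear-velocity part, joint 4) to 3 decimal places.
-3.000

axis z_3 = (0.6124,0.6124,-0.5000); lever o_n−o_3 = (4.5000,-3.5000,1.2247)
cross product → J_v[:, 3] = (-1.0000,-3.0000,-4.8990)
J_ω[:, 3] = z_3
entry J[1][3] = -3.0000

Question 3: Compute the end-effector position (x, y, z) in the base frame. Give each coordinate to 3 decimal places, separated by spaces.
8.200 1.614 3.359

after link 1: o_1 = (3.5355, 3.5355, 4.0000)
after link 2: o_2 = (3.1820, 3.1820, 3.1340)
after link 3: o_3 = (3.6996, 5.1138, 2.1340)
after link 4: o_4 = (7.4496, 3.8638, 5.1958)
after link 5: o_5 = (8.1996, 1.6138, 3.3587)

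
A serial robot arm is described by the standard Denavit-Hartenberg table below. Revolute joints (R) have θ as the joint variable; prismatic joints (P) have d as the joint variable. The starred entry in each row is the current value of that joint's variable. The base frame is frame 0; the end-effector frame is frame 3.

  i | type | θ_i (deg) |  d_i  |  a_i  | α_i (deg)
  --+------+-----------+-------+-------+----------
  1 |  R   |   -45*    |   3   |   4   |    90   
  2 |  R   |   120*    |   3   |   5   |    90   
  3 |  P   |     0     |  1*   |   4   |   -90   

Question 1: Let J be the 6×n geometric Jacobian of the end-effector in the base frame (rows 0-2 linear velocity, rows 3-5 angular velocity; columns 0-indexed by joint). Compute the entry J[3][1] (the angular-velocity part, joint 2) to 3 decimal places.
-0.707

axis z_1 = (-0.7071,-0.7071,0.0000); lever o_n−o_1 = (-4.6909,0.4483,8.2942)
cross product → J_v[:, 1] = (-5.8649,5.8649,-3.6340)
J_ω[:, 1] = z_1
entry J[3][1] = -0.7071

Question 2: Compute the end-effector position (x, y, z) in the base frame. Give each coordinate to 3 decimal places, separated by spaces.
-1.863 -2.380 11.294

after link 1: o_1 = (2.8284, -2.8284, 3.0000)
after link 2: o_2 = (-1.0607, -3.1820, 7.3301)
after link 3: o_3 = (-1.8625, -2.3801, 11.2942)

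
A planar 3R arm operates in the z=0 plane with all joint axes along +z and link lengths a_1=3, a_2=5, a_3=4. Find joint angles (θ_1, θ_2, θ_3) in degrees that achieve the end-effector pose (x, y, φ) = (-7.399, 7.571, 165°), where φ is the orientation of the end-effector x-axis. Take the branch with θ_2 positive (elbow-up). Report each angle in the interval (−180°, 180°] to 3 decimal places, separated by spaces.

89.999 44.998 30.003

wrist centre = target − a_3·(cos φ, sin φ) = (-3.5353, 6.5357)
cos θ_2 = (55.2140−3²−5²)/(2·3·5) = 0.7071; θ_2 = 44.9978° (elbow-up)
β = atan2(6.5357,-3.5353) = 118.4098°; ψ = atan2(3.5354,6.5357) = 28.4107°
θ_1 = β − ψ = 89.9991°
θ_3 = φ − θ_1 − θ_2 = 30.0031° (wrapped to (-180°,180°])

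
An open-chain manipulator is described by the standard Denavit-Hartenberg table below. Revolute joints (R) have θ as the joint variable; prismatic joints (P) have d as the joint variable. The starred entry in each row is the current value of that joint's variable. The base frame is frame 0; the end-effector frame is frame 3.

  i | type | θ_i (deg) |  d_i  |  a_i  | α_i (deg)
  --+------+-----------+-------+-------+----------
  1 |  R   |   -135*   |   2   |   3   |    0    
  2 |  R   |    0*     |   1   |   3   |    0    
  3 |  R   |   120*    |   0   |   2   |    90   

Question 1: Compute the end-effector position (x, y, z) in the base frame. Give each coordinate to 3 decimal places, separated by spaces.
after link 1: o_1 = (-2.1213, -2.1213, 2.0000)
after link 2: o_2 = (-4.2426, -4.2426, 3.0000)
after link 3: o_3 = (-2.3108, -4.7603, 3.0000)

-2.311 -4.760 3.000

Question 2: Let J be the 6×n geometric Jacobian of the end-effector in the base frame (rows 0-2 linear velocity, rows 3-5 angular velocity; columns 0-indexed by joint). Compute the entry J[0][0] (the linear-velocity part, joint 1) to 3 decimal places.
axis z_0 = ẑ; lever o_n−o_0 = (-2.3108,-4.7603,3.0000)
cross product → J_v[:, 0] = (4.7603,-2.3108,0.0000)
J_ω[:, 0] = z_0
entry J[0][0] = 4.7603

4.760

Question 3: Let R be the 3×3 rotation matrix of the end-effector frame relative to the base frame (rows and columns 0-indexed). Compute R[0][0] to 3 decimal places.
0.966

End-effector x-axis (col 0 of R) = (0.9659,-0.2588,0.0000)
R[0][0] = 0.9659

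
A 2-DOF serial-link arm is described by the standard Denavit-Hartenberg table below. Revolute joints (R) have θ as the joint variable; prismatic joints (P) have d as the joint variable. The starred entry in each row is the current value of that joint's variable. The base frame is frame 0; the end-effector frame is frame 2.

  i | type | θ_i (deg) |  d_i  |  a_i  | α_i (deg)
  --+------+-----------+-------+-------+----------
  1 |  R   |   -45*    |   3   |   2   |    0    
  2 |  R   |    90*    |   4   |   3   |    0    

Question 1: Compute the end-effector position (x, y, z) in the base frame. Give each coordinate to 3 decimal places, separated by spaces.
after link 1: o_1 = (1.4142, -1.4142, 3.0000)
after link 2: o_2 = (3.5355, 0.7071, 7.0000)

3.536 0.707 7.000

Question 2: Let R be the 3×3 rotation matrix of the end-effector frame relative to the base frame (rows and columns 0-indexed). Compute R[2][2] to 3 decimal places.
End-effector z-axis (col 2 of R) = (0.0000,0.0000,1.0000)
R[2][2] = 1.0000

1.000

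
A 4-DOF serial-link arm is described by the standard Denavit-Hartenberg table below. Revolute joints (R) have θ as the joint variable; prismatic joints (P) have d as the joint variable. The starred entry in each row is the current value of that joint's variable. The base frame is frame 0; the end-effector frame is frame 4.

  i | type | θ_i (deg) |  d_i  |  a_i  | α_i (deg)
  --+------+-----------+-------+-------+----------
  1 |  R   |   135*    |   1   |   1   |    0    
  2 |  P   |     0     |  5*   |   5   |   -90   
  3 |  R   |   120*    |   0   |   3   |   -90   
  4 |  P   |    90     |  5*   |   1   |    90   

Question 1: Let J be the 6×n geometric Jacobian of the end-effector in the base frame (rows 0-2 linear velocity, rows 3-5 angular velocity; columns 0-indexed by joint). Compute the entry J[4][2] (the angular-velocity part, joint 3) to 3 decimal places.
-0.707

axis z_2 = (-0.7071,-0.7071,0.0000); lever o_n−o_2 = (4.8296,-3.4154,-0.0981)
cross product → J_v[:, 2] = (0.0694,-0.0694,5.8301)
J_ω[:, 2] = z_2
entry J[4][2] = -0.7071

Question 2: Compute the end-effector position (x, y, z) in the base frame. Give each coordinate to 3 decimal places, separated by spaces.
after link 1: o_1 = (-0.7071, 0.7071, 1.0000)
after link 2: o_2 = (-4.2426, 4.2426, 6.0000)
after link 3: o_3 = (-3.1820, 3.1820, 3.4019)
after link 4: o_4 = (0.5870, 0.8272, 5.9019)

0.587 0.827 5.902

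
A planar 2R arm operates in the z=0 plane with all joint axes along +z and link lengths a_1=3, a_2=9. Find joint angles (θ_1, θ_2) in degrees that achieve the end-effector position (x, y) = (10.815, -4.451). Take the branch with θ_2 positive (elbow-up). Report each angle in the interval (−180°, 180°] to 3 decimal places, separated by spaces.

-44.984 29.978

cos θ_2 = (136.7756−3²−9²)/(2·3·9) = 0.8662; θ_2 = 29.9782° (elbow-up)
β = atan2(-4.4510,10.8150) = -22.3700°; ψ = atan2(4.4970,10.7959) = 22.6141°
θ_1 = β − ψ = -44.9841°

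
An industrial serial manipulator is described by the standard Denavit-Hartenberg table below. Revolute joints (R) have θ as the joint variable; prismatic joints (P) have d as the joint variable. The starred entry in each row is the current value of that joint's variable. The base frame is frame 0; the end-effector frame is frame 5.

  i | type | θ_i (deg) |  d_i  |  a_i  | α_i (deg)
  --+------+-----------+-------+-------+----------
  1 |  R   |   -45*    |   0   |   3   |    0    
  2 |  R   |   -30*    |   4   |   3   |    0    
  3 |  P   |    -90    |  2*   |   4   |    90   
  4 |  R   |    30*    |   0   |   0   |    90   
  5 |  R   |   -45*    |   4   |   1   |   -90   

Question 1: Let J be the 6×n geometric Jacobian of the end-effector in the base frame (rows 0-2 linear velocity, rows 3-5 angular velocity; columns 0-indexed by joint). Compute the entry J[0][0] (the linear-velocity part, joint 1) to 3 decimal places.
axis z_0 = ẑ; lever o_n−o_0 = (-3.3063,-7.4135,2.8895)
cross product → J_v[:, 0] = (7.4135,-3.3063,0.0000)
J_ω[:, 0] = z_0
entry J[0][0] = 7.4135

7.414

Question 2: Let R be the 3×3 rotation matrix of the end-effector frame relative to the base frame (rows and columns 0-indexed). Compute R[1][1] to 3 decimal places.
End-effector y-axis (col 1 of R) = (0.4830,0.1294,0.8660)
R[1][1] = 0.1294

0.129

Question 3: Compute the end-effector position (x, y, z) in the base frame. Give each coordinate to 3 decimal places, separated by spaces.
-3.306 -7.414 2.889

after link 1: o_1 = (2.1213, -2.1213, 0.0000)
after link 2: o_2 = (2.8978, -5.0191, 4.0000)
after link 3: o_3 = (-0.9659, -6.0544, 6.0000)
after link 4: o_4 = (-0.9659, -6.0544, 6.0000)
after link 5: o_5 = (-3.3063, -7.4135, 2.8895)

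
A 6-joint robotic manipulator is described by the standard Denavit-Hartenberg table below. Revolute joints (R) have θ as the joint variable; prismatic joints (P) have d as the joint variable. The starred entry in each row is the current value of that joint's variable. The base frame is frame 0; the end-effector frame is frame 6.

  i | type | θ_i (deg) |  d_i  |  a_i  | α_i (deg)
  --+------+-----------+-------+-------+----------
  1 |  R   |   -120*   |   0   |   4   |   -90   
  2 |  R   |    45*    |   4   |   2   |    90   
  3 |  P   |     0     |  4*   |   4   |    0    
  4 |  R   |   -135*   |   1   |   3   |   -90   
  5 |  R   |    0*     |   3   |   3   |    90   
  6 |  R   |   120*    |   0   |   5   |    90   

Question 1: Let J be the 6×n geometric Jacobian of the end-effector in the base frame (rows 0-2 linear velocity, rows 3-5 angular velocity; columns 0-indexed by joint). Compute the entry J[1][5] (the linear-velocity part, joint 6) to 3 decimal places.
-3.207

axis z_5 = (-0.3536,-0.6124,0.7071); lever o_n−o_5 = (-2.8283,-2.3105,-3.4151)
cross product → J_v[:, 5] = (3.7250,-3.2073,-0.9151)
J_ω[:, 5] = z_5
entry J[1][5] = -3.2073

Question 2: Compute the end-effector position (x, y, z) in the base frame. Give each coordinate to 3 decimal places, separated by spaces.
after link 1: o_1 = (-2.0000, -3.4641, 0.0000)
after link 2: o_2 = (0.7570, -6.6888, -1.4142)
after link 3: o_3 = (-2.0714, -11.5878, -1.4142)
after link 4: o_4 = (-3.5121, -9.8405, 0.7929)
after link 5: o_5 = (-7.1863, -7.7192, 0.7929)
after link 6: o_6 = (-10.0146, -10.0297, -2.6222)

-10.015 -10.030 -2.622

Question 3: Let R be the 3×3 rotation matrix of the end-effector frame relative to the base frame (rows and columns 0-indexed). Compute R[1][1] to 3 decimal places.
End-effector y-axis (col 1 of R) = (-0.3536,-0.6124,0.7071)
R[1][1] = -0.6124

-0.612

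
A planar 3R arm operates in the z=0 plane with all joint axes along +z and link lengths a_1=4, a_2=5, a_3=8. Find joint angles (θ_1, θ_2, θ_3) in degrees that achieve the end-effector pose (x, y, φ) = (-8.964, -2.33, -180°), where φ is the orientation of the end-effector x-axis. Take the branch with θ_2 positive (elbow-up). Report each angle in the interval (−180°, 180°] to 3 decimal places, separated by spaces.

wrist centre = target − a_3·(cos φ, sin φ) = (-0.9640, -2.3300)
cos θ_2 = (6.3582−4²−5²)/(2·4·5) = -0.8660; θ_2 = 150.0023° (elbow-up)
β = atan2(-2.3300,-0.9640) = -112.4765°; ψ = atan2(2.4998,-0.3302) = 97.5252°
θ_1 = β − ψ = -210.0017°
θ_3 = φ − θ_1 − θ_2 = -120.0006° (wrapped to (-180°,180°])

149.998 150.002 -120.001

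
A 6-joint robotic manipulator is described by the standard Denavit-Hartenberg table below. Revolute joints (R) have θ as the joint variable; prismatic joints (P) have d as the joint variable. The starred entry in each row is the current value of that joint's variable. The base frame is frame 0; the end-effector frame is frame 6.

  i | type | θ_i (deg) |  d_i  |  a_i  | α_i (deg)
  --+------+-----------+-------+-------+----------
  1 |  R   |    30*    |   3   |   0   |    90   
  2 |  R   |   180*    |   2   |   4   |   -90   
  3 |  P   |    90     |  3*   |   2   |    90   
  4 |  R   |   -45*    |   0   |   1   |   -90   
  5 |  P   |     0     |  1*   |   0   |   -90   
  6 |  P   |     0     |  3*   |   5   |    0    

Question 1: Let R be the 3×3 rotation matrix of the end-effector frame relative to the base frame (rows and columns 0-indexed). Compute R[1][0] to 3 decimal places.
0.612

End-effector x-axis (col 0 of R) = (-0.3536,0.6124,0.7071)
R[1][0] = 0.6124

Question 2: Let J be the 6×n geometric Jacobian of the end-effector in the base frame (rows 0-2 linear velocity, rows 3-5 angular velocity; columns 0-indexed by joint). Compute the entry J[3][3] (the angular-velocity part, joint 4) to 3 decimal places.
-0.866

axis z_3 = (-0.8660,-0.5000,0.0000); lever o_n−o_3 = (0.1232,5.7866,3.5355)
cross product → J_v[:, 3] = (-1.7678,3.0619,-4.9497)
J_ω[:, 3] = z_3
entry J[3][3] = -0.8660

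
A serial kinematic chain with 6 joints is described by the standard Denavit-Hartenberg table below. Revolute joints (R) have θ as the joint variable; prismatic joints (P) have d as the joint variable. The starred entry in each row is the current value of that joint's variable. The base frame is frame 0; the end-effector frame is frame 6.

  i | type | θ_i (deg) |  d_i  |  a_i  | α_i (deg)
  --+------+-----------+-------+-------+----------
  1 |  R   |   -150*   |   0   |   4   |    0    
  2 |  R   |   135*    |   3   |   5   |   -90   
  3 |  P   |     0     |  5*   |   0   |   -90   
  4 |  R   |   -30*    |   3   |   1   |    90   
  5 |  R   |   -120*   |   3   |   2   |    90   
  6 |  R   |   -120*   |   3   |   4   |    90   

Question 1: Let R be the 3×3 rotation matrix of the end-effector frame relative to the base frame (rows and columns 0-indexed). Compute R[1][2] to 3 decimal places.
0.595

End-effector z-axis (col 2 of R) = (0.2888,0.5950,-0.7500)
R[1][2] = 0.5950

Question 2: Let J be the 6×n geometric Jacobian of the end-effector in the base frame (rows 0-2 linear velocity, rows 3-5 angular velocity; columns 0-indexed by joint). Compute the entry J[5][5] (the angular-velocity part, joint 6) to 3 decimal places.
-0.500

axis z_5 = (-0.8365,-0.2241,-0.5000); lever o_n−o_5 = (-0.6470,-3.7597,-3.2321)
cross product → J_v[:, 5] = (-1.1554,-2.3801,3.0000)
J_ω[:, 5] = z_5
entry J[5][5] = -0.5000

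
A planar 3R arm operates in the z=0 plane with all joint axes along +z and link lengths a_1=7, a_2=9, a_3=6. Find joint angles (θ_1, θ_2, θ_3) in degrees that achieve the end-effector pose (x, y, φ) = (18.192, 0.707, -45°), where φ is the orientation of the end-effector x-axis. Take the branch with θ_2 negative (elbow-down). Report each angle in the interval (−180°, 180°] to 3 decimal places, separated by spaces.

wrist centre = target − a_3·(cos φ, sin φ) = (13.9494, 4.9496)
cos θ_2 = (219.0836−7²−9²)/(2·7·9) = 0.7070; θ_2 = -45.0076° (elbow-down)
β = atan2(4.9496,13.9494) = 19.5362°; ψ = atan2(-6.3648,13.3631) = -25.4683°
θ_1 = β − ψ = 45.0045°
θ_3 = φ − θ_1 − θ_2 = -44.9968° (wrapped to (-180°,180°])

45.004 -45.008 -44.997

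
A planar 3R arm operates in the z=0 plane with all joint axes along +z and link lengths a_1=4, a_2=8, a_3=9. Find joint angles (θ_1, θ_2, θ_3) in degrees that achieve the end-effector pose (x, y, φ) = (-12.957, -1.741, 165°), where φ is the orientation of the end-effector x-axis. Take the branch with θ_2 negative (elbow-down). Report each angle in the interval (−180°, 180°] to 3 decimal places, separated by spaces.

wrist centre = target − a_3·(cos φ, sin φ) = (-4.2637, -4.0704)
cos θ_2 = (34.7468−4²−8²)/(2·4·8) = -0.7071; θ_2 = -134.9980° (elbow-down)
β = atan2(-4.0704,-4.2637) = -136.3287°; ψ = atan2(-5.6571,-1.6567) = -106.3225°
θ_1 = β − ψ = -30.0061°
θ_3 = φ − θ_1 − θ_2 = -29.9959° (wrapped to (-180°,180°])

-30.006 -134.998 -29.996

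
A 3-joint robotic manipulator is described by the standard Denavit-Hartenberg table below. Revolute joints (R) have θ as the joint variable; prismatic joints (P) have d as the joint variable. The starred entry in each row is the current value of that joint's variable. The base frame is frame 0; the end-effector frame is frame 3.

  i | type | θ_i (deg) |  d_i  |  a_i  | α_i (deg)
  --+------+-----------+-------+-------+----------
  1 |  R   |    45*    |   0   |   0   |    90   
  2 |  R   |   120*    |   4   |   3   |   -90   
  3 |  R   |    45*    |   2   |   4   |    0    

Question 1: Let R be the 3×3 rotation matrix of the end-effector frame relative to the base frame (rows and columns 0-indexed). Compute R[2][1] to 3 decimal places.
End-effector y-axis (col 1 of R) = (-0.2500,0.7500,-0.6124)
R[2][1] = -0.6124

-0.612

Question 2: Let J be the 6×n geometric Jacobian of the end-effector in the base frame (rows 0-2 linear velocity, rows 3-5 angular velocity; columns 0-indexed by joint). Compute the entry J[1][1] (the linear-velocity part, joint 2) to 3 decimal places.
-2.862

axis z_1 = (0.7071,-0.7071,0.0000); lever o_n−o_1 = (-2.4570,-4.1138,4.0476)
cross product → J_v[:, 1] = (-2.8621,-2.8621,-4.6463)
J_ω[:, 1] = z_1
entry J[1][1] = -2.8621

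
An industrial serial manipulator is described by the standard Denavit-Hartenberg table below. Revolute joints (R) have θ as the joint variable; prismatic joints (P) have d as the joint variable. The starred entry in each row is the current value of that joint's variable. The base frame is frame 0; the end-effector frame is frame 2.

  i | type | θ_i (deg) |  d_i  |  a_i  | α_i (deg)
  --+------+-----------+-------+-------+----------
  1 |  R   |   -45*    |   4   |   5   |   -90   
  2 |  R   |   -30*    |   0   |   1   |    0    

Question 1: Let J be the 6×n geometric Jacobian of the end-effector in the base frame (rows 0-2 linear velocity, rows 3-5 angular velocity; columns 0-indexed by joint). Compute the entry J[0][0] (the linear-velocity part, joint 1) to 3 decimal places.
axis z_0 = ẑ; lever o_n−o_0 = (4.1479,-4.1479,4.5000)
cross product → J_v[:, 0] = (4.1479,4.1479,-0.0000)
J_ω[:, 0] = z_0
entry J[0][0] = 4.1479

4.148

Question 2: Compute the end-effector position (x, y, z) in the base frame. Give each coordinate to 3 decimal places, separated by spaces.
after link 1: o_1 = (3.5355, -3.5355, 4.0000)
after link 2: o_2 = (4.1479, -4.1479, 4.5000)

4.148 -4.148 4.500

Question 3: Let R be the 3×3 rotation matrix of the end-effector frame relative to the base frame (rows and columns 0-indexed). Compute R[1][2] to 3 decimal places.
End-effector z-axis (col 2 of R) = (0.7071,0.7071,0.0000)
R[1][2] = 0.7071

0.707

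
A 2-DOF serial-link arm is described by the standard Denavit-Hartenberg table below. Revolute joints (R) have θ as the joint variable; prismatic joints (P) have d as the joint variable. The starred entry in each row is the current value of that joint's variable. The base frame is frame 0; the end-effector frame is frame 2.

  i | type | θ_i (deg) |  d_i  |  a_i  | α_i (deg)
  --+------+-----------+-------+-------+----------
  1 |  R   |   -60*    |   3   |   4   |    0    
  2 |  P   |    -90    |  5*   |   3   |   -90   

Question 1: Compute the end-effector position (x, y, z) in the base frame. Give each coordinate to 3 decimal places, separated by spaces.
-0.598 -4.964 8.000

after link 1: o_1 = (2.0000, -3.4641, 3.0000)
after link 2: o_2 = (-0.5981, -4.9641, 8.0000)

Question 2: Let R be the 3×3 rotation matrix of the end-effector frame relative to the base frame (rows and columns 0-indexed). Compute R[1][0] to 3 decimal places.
-0.500

End-effector x-axis (col 0 of R) = (-0.8660,-0.5000,0.0000)
R[1][0] = -0.5000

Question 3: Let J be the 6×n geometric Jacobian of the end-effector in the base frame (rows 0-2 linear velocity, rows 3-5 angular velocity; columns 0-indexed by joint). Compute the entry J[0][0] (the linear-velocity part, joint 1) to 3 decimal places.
axis z_0 = ẑ; lever o_n−o_0 = (-0.5981,-4.9641,8.0000)
cross product → J_v[:, 0] = (4.9641,-0.5981,0.0000)
J_ω[:, 0] = z_0
entry J[0][0] = 4.9641

4.964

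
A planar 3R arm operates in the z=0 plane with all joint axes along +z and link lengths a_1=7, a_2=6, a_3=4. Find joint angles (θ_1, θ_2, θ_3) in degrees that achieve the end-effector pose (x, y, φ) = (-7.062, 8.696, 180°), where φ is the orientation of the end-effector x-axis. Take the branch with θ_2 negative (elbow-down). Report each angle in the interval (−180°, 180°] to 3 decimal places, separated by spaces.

150.000 -90.003 120.002

wrist centre = target − a_3·(cos φ, sin φ) = (-3.0620, 8.6960)
cos θ_2 = (84.9963−7²−6²)/(2·7·6) = -0.0000; θ_2 = -90.0026° (elbow-down)
β = atan2(8.6960,-3.0620) = 109.3980°; ψ = atan2(-6.0000,6.9997) = -40.6024°
θ_1 = β − ψ = 150.0004°
θ_3 = φ − θ_1 − θ_2 = 120.0022° (wrapped to (-180°,180°])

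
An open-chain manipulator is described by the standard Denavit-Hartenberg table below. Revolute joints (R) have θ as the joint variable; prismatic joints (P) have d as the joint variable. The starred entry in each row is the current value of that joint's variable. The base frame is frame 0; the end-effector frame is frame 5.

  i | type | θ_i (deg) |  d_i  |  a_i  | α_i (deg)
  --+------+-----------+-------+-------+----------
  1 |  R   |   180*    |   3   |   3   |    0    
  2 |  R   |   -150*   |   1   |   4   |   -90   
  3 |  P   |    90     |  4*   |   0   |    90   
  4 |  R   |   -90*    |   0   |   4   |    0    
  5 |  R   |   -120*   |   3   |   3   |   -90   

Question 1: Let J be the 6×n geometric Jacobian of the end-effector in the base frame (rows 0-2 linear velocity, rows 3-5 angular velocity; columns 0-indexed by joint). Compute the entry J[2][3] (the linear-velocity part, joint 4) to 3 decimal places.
-2.500

axis z_3 = (0.8660,0.5000,0.0000); lever o_n−o_3 = (3.8481,-0.6651,2.5981)
cross product → J_v[:, 3] = (1.2990,-2.2500,-2.5000)
J_ω[:, 3] = z_3
entry J[2][3] = -2.5000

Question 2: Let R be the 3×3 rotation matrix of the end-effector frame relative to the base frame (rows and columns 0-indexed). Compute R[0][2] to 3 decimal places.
End-effector z-axis (col 2 of R) = (0.4330,-0.7500,0.5000)
R[0][2] = 0.4330

0.433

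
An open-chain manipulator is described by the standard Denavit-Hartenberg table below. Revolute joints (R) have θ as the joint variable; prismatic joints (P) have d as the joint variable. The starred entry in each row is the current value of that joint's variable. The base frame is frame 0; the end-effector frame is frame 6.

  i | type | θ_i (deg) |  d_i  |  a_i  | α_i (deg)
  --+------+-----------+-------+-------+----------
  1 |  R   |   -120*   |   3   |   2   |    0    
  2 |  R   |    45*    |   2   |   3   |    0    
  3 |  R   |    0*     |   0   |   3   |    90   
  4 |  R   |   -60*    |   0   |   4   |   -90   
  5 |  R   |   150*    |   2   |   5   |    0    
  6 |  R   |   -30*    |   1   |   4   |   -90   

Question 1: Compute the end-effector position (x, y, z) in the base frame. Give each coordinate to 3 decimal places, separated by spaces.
after link 1: o_1 = (-1.0000, -1.7321, 3.0000)
after link 2: o_2 = (-0.2235, -4.6298, 5.0000)
after link 3: o_3 = (0.5529, -7.5276, 5.0000)
after link 4: o_4 = (1.0706, -9.4595, 1.5359)
after link 5: o_5 = (3.3733, -8.3942, 6.2859)
after link 6: o_6 = (6.6847, -7.3682, 8.5179)

6.685 -7.368 8.518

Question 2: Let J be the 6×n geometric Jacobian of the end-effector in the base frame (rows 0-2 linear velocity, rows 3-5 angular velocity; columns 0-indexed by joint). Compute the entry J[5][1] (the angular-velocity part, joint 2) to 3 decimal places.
1.000

axis z_1 = (0.0000,0.0000,1.0000); lever o_n−o_1 = (7.6847,-5.6361,5.5179)
cross product → J_v[:, 1] = (5.6361,7.6847,-0.0000)
J_ω[:, 1] = z_1
entry J[5][1] = 1.0000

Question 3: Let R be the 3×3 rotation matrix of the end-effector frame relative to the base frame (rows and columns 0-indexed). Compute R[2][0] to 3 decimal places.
0.433

End-effector x-axis (col 0 of R) = (0.7718,0.4656,0.4330)
R[2][0] = 0.4330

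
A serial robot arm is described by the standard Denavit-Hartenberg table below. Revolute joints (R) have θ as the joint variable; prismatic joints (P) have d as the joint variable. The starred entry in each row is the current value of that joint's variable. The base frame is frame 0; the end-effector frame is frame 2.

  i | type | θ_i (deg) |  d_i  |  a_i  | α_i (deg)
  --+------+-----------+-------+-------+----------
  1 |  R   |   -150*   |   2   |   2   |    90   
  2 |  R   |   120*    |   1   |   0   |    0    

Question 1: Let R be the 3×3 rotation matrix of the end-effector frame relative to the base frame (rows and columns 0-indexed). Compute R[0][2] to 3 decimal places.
End-effector z-axis (col 2 of R) = (-0.5000,0.8660,0.0000)
R[0][2] = -0.5000

-0.500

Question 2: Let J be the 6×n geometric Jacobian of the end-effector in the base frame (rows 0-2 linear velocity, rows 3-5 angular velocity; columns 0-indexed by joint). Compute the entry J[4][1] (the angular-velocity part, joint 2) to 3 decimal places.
0.866

axis z_1 = (-0.5000,0.8660,0.0000); lever o_n−o_1 = (-0.5000,0.8660,0.0000)
cross product → J_v[:, 1] = (-0.0000,-0.0000,-0.0000)
J_ω[:, 1] = z_1
entry J[4][1] = 0.8660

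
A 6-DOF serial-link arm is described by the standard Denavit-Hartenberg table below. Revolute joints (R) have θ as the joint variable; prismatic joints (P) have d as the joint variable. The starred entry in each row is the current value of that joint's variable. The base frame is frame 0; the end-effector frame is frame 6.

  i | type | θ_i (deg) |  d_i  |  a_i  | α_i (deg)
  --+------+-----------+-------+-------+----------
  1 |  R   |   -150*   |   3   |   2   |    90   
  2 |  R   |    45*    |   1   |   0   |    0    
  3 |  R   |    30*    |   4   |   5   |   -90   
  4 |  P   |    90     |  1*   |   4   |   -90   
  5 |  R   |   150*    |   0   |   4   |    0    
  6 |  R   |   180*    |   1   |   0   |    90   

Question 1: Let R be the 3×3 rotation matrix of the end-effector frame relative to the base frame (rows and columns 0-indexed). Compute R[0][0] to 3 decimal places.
0.851

End-effector x-axis (col 0 of R) = (0.8513,-0.5085,0.1294)
R[0][0] = 0.8513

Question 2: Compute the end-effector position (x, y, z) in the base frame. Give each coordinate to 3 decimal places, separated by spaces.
after link 1: o_1 = (-1.7321, -1.0000, 3.0000)
after link 2: o_2 = (-2.2321, -0.1340, 3.0000)
after link 3: o_3 = (-5.3528, 2.6831, 7.8296)
after link 4: o_4 = (-2.5163, -0.2981, 8.0884)
after link 5: o_5 = (-5.9213, 1.7360, 7.5708)
after link 6: o_6 = (-5.6972, 1.8654, 6.6049)

-5.697 1.865 6.605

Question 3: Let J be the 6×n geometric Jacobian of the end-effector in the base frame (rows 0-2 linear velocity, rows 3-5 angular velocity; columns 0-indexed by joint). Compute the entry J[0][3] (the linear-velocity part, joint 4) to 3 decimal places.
0.837

prismatic axis z_3 = (0.8365,0.4830,0.2588)
J_v[:, 3] = z_3; J_ω[:, 3] = (0,0,0)
entry J[0][3] = 0.8365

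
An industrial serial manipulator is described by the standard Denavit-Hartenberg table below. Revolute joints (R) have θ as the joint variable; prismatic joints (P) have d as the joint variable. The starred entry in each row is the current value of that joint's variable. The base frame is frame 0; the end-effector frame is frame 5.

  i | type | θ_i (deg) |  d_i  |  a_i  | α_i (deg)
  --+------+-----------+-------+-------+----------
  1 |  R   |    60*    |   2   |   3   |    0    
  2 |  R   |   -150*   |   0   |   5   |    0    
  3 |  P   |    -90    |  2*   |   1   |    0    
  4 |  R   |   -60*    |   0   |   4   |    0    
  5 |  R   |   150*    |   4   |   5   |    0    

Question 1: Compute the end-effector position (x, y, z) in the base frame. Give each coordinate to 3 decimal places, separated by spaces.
-1.500 -3.938 8.000

after link 1: o_1 = (1.5000, 2.5981, 2.0000)
after link 2: o_2 = (1.5000, -2.4019, 2.0000)
after link 3: o_3 = (0.5000, -2.4019, 4.0000)
after link 4: o_4 = (-1.5000, 1.0622, 4.0000)
after link 5: o_5 = (-1.5000, -3.9378, 8.0000)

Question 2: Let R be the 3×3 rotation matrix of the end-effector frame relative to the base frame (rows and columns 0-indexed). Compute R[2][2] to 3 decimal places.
End-effector z-axis (col 2 of R) = (0.0000,0.0000,1.0000)
R[2][2] = 1.0000

1.000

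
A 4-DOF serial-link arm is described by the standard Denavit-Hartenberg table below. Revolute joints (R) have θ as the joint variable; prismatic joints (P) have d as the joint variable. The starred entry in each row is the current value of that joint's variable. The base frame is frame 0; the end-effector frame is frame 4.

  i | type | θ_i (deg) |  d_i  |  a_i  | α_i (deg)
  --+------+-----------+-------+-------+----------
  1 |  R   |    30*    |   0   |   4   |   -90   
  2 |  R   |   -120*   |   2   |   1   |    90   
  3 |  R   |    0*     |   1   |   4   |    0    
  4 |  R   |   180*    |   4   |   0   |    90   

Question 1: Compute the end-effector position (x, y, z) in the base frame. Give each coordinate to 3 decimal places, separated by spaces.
after link 1: o_1 = (3.4641, 2.0000, 0.0000)
after link 2: o_2 = (2.0311, 3.4821, 0.8660)
after link 3: o_3 = (-0.4510, 2.0490, 3.8301)
after link 4: o_4 = (-3.4510, 0.3170, 1.8301)

-3.451 0.317 1.830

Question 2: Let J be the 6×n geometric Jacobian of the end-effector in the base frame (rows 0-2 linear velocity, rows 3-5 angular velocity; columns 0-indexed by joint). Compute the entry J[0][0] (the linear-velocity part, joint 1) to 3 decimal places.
-0.317

axis z_0 = ẑ; lever o_n−o_0 = (-3.4510,0.3170,1.8301)
cross product → J_v[:, 0] = (-0.3170,-3.4510,0.0000)
J_ω[:, 0] = z_0
entry J[0][0] = -0.3170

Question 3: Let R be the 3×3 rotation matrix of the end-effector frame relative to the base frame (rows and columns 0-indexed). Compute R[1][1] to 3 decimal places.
End-effector y-axis (col 1 of R) = (-0.7500,-0.4330,-0.5000)
R[1][1] = -0.4330

-0.433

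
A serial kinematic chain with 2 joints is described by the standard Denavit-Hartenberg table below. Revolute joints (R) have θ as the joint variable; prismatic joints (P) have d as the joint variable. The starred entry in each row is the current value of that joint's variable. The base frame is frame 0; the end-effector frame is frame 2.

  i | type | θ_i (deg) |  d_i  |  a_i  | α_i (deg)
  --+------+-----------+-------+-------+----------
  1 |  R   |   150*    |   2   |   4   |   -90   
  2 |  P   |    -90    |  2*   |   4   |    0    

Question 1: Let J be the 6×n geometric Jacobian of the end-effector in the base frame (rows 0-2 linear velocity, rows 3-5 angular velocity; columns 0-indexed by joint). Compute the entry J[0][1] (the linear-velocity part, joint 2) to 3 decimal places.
-0.500

prismatic axis z_1 = (-0.5000,-0.8660,0.0000)
J_v[:, 1] = z_1; J_ω[:, 1] = (0,0,0)
entry J[0][1] = -0.5000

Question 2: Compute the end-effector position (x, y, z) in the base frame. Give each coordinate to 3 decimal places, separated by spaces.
-4.464 0.268 6.000

after link 1: o_1 = (-3.4641, 2.0000, 2.0000)
after link 2: o_2 = (-4.4641, 0.2679, 6.0000)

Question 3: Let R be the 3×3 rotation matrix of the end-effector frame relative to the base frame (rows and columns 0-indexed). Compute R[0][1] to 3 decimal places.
-0.866

End-effector y-axis (col 1 of R) = (-0.8660,0.5000,-0.0000)
R[0][1] = -0.8660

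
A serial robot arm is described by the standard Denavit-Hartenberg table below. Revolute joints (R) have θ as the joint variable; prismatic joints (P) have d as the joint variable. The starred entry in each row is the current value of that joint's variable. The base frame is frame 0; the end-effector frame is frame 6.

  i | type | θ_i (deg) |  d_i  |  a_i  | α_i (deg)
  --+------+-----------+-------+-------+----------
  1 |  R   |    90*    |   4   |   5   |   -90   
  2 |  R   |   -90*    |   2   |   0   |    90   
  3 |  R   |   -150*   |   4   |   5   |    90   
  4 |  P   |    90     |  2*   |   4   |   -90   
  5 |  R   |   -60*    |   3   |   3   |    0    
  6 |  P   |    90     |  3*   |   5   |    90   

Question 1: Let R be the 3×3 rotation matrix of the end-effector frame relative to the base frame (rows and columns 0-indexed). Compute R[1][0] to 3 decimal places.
-0.866

End-effector x-axis (col 0 of R) = (0.4330,-0.8660,0.2500)
R[1][0] = -0.8660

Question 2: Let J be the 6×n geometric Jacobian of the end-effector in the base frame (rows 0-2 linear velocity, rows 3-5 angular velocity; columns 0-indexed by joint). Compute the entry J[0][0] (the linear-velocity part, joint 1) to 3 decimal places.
axis z_0 = ẑ; lever o_n−o_0 = (-4.3170,-8.8301,3.8170)
cross product → J_v[:, 0] = (8.8301,-4.3170,0.0000)
J_ω[:, 0] = z_0
entry J[0][0] = 8.8301

8.830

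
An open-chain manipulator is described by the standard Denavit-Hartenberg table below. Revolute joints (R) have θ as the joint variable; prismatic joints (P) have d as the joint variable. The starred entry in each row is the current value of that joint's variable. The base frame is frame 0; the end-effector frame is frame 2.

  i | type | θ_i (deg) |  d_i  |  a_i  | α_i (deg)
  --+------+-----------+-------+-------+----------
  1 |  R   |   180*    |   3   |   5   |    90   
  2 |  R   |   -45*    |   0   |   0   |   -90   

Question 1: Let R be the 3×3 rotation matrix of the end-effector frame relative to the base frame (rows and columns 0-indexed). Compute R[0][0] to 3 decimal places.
End-effector x-axis (col 0 of R) = (-0.7071,0.0000,-0.7071)
R[0][0] = -0.7071

-0.707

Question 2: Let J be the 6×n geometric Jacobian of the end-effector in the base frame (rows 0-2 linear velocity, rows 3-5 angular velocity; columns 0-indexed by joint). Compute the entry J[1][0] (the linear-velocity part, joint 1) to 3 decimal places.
axis z_0 = ẑ; lever o_n−o_0 = (-5.0000,0.0000,3.0000)
cross product → J_v[:, 0] = (-0.0000,-5.0000,0.0000)
J_ω[:, 0] = z_0
entry J[1][0] = -5.0000

-5.000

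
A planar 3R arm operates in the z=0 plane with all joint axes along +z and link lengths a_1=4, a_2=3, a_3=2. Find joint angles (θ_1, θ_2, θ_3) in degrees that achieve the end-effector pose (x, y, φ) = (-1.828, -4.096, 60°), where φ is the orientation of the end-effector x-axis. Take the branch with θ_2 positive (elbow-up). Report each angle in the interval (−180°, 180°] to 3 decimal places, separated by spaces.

-135.008 45.023 149.985

wrist centre = target − a_3·(cos φ, sin φ) = (-2.8280, -5.8281)
cos θ_2 = (41.9638−4²−3²)/(2·4·3) = 0.7068; θ_2 = 45.0230° (elbow-up)
β = atan2(-5.8281,-2.8280) = -115.8845°; ψ = atan2(2.1222,6.1205) = 19.1231°
θ_1 = β − ψ = -135.0076°
θ_3 = φ − θ_1 − θ_2 = 149.9847° (wrapped to (-180°,180°])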